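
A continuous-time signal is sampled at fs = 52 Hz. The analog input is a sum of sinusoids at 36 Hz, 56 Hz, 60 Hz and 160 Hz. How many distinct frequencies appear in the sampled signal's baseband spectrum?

fs/2 = 26 Hz.
36 Hz > fs/2 = 26 Hz, folds to fs − 36 Hz = 16 Hz.
56 Hz mod fs = 4 Hz.
4 Hz ≤ fs/2 = 26 Hz, appears at 4 Hz.
60 Hz mod fs = 8 Hz.
8 Hz ≤ fs/2 = 26 Hz, appears at 8 Hz.
160 Hz mod fs = 4 Hz.
4 Hz ≤ fs/2 = 26 Hz, appears at 4 Hz.
Distinct values: {4 Hz, 8 Hz, 16 Hz} → 3.

3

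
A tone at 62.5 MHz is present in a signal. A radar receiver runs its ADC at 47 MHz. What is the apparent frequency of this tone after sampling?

15.5 MHz

62.5 MHz mod fs = 15.5 MHz.
15.5 MHz ≤ fs/2 = 23.5 MHz, appears at 15.5 MHz.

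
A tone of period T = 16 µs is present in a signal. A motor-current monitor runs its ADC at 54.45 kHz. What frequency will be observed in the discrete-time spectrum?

T = 16 µs → f = 1/T = 62.5 kHz.
62.5 kHz mod fs = 8.05 kHz.
8.05 kHz ≤ fs/2 = 27.225 kHz, appears at 8.05 kHz.

8.05 kHz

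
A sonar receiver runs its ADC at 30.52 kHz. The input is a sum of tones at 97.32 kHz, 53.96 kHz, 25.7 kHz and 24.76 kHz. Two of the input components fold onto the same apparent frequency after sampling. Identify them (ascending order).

fs/2 = 15.26 kHz.
97.32 kHz mod fs = 5.76 kHz.
5.76 kHz ≤ fs/2 = 15.26 kHz, appears at 5.76 kHz.
53.96 kHz mod fs = 23.44 kHz.
23.44 kHz > fs/2 = 15.26 kHz, folds to fs − 23.44 kHz = 7.08 kHz.
25.7 kHz > fs/2 = 15.26 kHz, folds to fs − 25.7 kHz = 4.82 kHz.
24.76 kHz > fs/2 = 15.26 kHz, folds to fs − 24.76 kHz = 5.76 kHz.
24.76 kHz and 97.32 kHz both map to 5.76 kHz.

24.76 kHz, 97.32 kHz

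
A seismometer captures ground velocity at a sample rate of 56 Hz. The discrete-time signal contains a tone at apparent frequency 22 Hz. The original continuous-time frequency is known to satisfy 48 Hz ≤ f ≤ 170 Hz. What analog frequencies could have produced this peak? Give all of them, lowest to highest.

78 Hz, 90 Hz, 134 Hz, 146 Hz

Frequencies that alias to 22 Hz are k·fs ± 22 Hz for integer k ≥ 0.
k=0: 22 Hz.
k=1: 34 Hz, 78 Hz.
k=2: 90 Hz, 134 Hz.
k=3: 146 Hz, 190 Hz.
k=4: 202 Hz, 246 Hz.
Within [48 Hz, 170 Hz]: 78 Hz, 90 Hz, 134 Hz, 146 Hz.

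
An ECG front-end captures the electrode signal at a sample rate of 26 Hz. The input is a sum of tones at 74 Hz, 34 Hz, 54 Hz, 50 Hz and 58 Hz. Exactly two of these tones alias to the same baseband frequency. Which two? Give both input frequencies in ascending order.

50 Hz, 54 Hz

fs/2 = 13 Hz.
74 Hz mod fs = 22 Hz.
22 Hz > fs/2 = 13 Hz, folds to fs − 22 Hz = 4 Hz.
34 Hz mod fs = 8 Hz.
8 Hz ≤ fs/2 = 13 Hz, appears at 8 Hz.
54 Hz mod fs = 2 Hz.
2 Hz ≤ fs/2 = 13 Hz, appears at 2 Hz.
50 Hz mod fs = 24 Hz.
24 Hz > fs/2 = 13 Hz, folds to fs − 24 Hz = 2 Hz.
58 Hz mod fs = 6 Hz.
6 Hz ≤ fs/2 = 13 Hz, appears at 6 Hz.
50 Hz and 54 Hz both map to 2 Hz.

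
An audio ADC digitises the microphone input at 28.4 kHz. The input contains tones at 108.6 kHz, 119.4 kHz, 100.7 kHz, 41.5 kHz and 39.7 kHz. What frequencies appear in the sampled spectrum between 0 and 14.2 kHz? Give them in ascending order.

fs/2 = 14.2 kHz.
108.6 kHz mod fs = 23.4 kHz.
23.4 kHz > fs/2 = 14.2 kHz, folds to fs − 23.4 kHz = 5 kHz.
119.4 kHz mod fs = 5.8 kHz.
5.8 kHz ≤ fs/2 = 14.2 kHz, appears at 5.8 kHz.
100.7 kHz mod fs = 15.5 kHz.
15.5 kHz > fs/2 = 14.2 kHz, folds to fs − 15.5 kHz = 12.9 kHz.
41.5 kHz mod fs = 13.1 kHz.
13.1 kHz ≤ fs/2 = 14.2 kHz, appears at 13.1 kHz.
39.7 kHz mod fs = 11.3 kHz.
11.3 kHz ≤ fs/2 = 14.2 kHz, appears at 11.3 kHz.
Distinct values: {5 kHz, 5.8 kHz, 11.3 kHz, 12.9 kHz, 13.1 kHz}.

5 kHz, 5.8 kHz, 11.3 kHz, 12.9 kHz, 13.1 kHz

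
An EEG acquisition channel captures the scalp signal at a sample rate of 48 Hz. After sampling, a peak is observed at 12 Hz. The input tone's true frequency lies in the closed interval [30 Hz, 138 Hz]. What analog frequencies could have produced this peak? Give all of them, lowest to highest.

36 Hz, 60 Hz, 84 Hz, 108 Hz, 132 Hz

Frequencies that alias to 12 Hz are k·fs ± 12 Hz for integer k ≥ 0.
k=0: 12 Hz.
k=1: 36 Hz, 60 Hz.
k=2: 84 Hz, 108 Hz.
k=3: 132 Hz, 156 Hz.
k=4: 180 Hz, 204 Hz.
Within [30 Hz, 138 Hz]: 36 Hz, 60 Hz, 84 Hz, 108 Hz, 132 Hz.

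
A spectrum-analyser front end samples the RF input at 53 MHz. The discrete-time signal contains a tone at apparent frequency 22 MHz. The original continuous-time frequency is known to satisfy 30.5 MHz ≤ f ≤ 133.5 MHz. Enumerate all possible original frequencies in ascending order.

31 MHz, 75 MHz, 84 MHz, 128 MHz

Frequencies that alias to 22 MHz are k·fs ± 22 MHz for integer k ≥ 0.
k=0: 22 MHz.
k=1: 31 MHz, 75 MHz.
k=2: 84 MHz, 128 MHz.
k=3: 137 MHz, 181 MHz.
Within [30.5 MHz, 133.5 MHz]: 31 MHz, 75 MHz, 84 MHz, 128 MHz.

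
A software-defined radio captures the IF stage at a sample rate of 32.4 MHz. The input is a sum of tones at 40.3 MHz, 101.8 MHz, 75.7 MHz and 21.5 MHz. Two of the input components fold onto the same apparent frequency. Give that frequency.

fs/2 = 16.2 MHz.
40.3 MHz mod fs = 7.9 MHz.
7.9 MHz ≤ fs/2 = 16.2 MHz, appears at 7.9 MHz.
101.8 MHz mod fs = 4.6 MHz.
4.6 MHz ≤ fs/2 = 16.2 MHz, appears at 4.6 MHz.
75.7 MHz mod fs = 10.9 MHz.
10.9 MHz ≤ fs/2 = 16.2 MHz, appears at 10.9 MHz.
21.5 MHz > fs/2 = 16.2 MHz, folds to fs − 21.5 MHz = 10.9 MHz.
21.5 MHz and 75.7 MHz both map to 10.9 MHz.

10.9 MHz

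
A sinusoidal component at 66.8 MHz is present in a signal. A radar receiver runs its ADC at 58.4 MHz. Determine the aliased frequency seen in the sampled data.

8.4 MHz

66.8 MHz mod fs = 8.4 MHz.
8.4 MHz ≤ fs/2 = 29.2 MHz, appears at 8.4 MHz.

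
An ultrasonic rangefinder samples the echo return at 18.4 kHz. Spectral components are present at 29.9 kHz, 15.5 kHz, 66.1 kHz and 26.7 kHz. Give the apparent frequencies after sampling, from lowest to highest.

fs/2 = 9.2 kHz.
29.9 kHz mod fs = 11.5 kHz.
11.5 kHz > fs/2 = 9.2 kHz, folds to fs − 11.5 kHz = 6.9 kHz.
15.5 kHz > fs/2 = 9.2 kHz, folds to fs − 15.5 kHz = 2.9 kHz.
66.1 kHz mod fs = 10.9 kHz.
10.9 kHz > fs/2 = 9.2 kHz, folds to fs − 10.9 kHz = 7.5 kHz.
26.7 kHz mod fs = 8.3 kHz.
8.3 kHz ≤ fs/2 = 9.2 kHz, appears at 8.3 kHz.
Distinct values: {2.9 kHz, 6.9 kHz, 7.5 kHz, 8.3 kHz}.

2.9 kHz, 6.9 kHz, 7.5 kHz, 8.3 kHz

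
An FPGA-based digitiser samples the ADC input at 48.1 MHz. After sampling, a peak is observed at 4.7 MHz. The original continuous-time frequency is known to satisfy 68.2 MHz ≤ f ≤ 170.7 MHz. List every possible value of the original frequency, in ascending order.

Frequencies that alias to 4.7 MHz are k·fs ± 4.7 MHz for integer k ≥ 0.
k=0: 4.7 MHz.
k=1: 43.4 MHz, 52.8 MHz.
k=2: 91.5 MHz, 100.9 MHz.
k=3: 139.6 MHz, 149 MHz.
k=4: 187.7 MHz, 197.1 MHz.
Within [68.2 MHz, 170.7 MHz]: 91.5 MHz, 100.9 MHz, 139.6 MHz, 149 MHz.

91.5 MHz, 100.9 MHz, 139.6 MHz, 149 MHz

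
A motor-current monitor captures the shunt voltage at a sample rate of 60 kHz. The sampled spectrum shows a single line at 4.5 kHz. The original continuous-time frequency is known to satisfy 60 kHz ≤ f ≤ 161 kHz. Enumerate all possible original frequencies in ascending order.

Frequencies that alias to 4.5 kHz are k·fs ± 4.5 kHz for integer k ≥ 0.
k=0: 4.5 kHz.
k=1: 55.5 kHz, 64.5 kHz.
k=2: 115.5 kHz, 124.5 kHz.
k=3: 175.5 kHz, 184.5 kHz.
Within [60 kHz, 161 kHz]: 64.5 kHz, 115.5 kHz, 124.5 kHz.

64.5 kHz, 115.5 kHz, 124.5 kHz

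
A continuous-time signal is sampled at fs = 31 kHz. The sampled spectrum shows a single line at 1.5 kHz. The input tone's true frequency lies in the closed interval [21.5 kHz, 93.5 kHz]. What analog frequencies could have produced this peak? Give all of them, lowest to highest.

29.5 kHz, 32.5 kHz, 60.5 kHz, 63.5 kHz, 91.5 kHz

Frequencies that alias to 1.5 kHz are k·fs ± 1.5 kHz for integer k ≥ 0.
k=0: 1.5 kHz.
k=1: 29.5 kHz, 32.5 kHz.
k=2: 60.5 kHz, 63.5 kHz.
k=3: 91.5 kHz, 94.5 kHz.
k=4: 122.5 kHz, 125.5 kHz.
Within [21.5 kHz, 93.5 kHz]: 29.5 kHz, 32.5 kHz, 60.5 kHz, 63.5 kHz, 91.5 kHz.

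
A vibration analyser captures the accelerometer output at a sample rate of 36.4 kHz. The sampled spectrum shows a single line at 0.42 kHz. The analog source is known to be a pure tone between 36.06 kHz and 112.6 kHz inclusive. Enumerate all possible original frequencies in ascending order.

Frequencies that alias to 0.42 kHz are k·fs ± 0.42 kHz for integer k ≥ 0.
k=0: 0.42 kHz.
k=1: 35.98 kHz, 36.82 kHz.
k=2: 72.38 kHz, 73.22 kHz.
k=3: 108.78 kHz, 109.62 kHz.
k=4: 145.18 kHz, 146.02 kHz.
Within [36.06 kHz, 112.6 kHz]: 36.82 kHz, 72.38 kHz, 73.22 kHz, 108.78 kHz, 109.62 kHz.

36.82 kHz, 72.38 kHz, 73.22 kHz, 108.78 kHz, 109.62 kHz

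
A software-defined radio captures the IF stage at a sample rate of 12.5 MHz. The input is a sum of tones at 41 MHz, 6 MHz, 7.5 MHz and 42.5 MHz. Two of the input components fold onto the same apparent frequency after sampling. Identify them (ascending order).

fs/2 = 6.25 MHz.
41 MHz mod fs = 3.5 MHz.
3.5 MHz ≤ fs/2 = 6.25 MHz, appears at 3.5 MHz.
6 MHz ≤ fs/2 = 6.25 MHz, passes unchanged.
7.5 MHz > fs/2 = 6.25 MHz, folds to fs − 7.5 MHz = 5 MHz.
42.5 MHz mod fs = 5 MHz.
5 MHz ≤ fs/2 = 6.25 MHz, appears at 5 MHz.
7.5 MHz and 42.5 MHz both map to 5 MHz.

7.5 MHz, 42.5 MHz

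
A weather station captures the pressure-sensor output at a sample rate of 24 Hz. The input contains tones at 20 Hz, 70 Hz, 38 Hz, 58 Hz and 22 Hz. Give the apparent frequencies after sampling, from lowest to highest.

fs/2 = 12 Hz.
20 Hz > fs/2 = 12 Hz, folds to fs − 20 Hz = 4 Hz.
70 Hz mod fs = 22 Hz.
22 Hz > fs/2 = 12 Hz, folds to fs − 22 Hz = 2 Hz.
38 Hz mod fs = 14 Hz.
14 Hz > fs/2 = 12 Hz, folds to fs − 14 Hz = 10 Hz.
58 Hz mod fs = 10 Hz.
10 Hz ≤ fs/2 = 12 Hz, appears at 10 Hz.
22 Hz > fs/2 = 12 Hz, folds to fs − 22 Hz = 2 Hz.
Distinct values: {2 Hz, 4 Hz, 10 Hz}.

2 Hz, 4 Hz, 10 Hz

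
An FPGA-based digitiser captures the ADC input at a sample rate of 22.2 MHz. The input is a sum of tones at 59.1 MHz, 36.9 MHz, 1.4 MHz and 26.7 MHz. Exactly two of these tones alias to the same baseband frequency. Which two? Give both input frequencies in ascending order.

36.9 MHz, 59.1 MHz

fs/2 = 11.1 MHz.
59.1 MHz mod fs = 14.7 MHz.
14.7 MHz > fs/2 = 11.1 MHz, folds to fs − 14.7 MHz = 7.5 MHz.
36.9 MHz mod fs = 14.7 MHz.
14.7 MHz > fs/2 = 11.1 MHz, folds to fs − 14.7 MHz = 7.5 MHz.
1.4 MHz ≤ fs/2 = 11.1 MHz, passes unchanged.
26.7 MHz mod fs = 4.5 MHz.
4.5 MHz ≤ fs/2 = 11.1 MHz, appears at 4.5 MHz.
36.9 MHz and 59.1 MHz both map to 7.5 MHz.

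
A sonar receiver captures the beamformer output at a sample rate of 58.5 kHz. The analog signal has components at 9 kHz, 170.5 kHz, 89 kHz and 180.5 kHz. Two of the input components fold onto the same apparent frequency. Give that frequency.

fs/2 = 29.25 kHz.
9 kHz ≤ fs/2 = 29.25 kHz, passes unchanged.
170.5 kHz mod fs = 53.5 kHz.
53.5 kHz > fs/2 = 29.25 kHz, folds to fs − 53.5 kHz = 5 kHz.
89 kHz mod fs = 30.5 kHz.
30.5 kHz > fs/2 = 29.25 kHz, folds to fs − 30.5 kHz = 28 kHz.
180.5 kHz mod fs = 5 kHz.
5 kHz ≤ fs/2 = 29.25 kHz, appears at 5 kHz.
170.5 kHz and 180.5 kHz both map to 5 kHz.

5 kHz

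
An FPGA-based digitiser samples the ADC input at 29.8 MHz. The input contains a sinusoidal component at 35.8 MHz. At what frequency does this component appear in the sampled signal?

6 MHz

35.8 MHz mod fs = 6 MHz.
6 MHz ≤ fs/2 = 14.9 MHz, appears at 6 MHz.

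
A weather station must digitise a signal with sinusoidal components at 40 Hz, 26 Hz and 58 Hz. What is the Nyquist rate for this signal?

Highest-frequency component: 58 Hz.
Nyquist rate = 2 × 58 Hz = 116 Hz.

116 Hz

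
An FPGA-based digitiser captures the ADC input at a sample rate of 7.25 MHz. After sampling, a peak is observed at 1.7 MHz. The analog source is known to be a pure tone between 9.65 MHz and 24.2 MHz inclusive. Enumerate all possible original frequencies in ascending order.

Frequencies that alias to 1.7 MHz are k·fs ± 1.7 MHz for integer k ≥ 0.
k=0: 1.7 MHz.
k=1: 5.55 MHz, 8.95 MHz.
k=2: 12.8 MHz, 16.2 MHz.
k=3: 20.05 MHz, 23.45 MHz.
k=4: 27.3 MHz, 30.7 MHz.
Within [9.65 MHz, 24.2 MHz]: 12.8 MHz, 16.2 MHz, 20.05 MHz, 23.45 MHz.

12.8 MHz, 16.2 MHz, 20.05 MHz, 23.45 MHz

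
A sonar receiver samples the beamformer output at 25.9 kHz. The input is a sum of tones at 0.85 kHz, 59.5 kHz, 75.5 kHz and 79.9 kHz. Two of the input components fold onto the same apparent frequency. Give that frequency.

2.2 kHz

fs/2 = 12.95 kHz.
0.85 kHz ≤ fs/2 = 12.95 kHz, passes unchanged.
59.5 kHz mod fs = 7.7 kHz.
7.7 kHz ≤ fs/2 = 12.95 kHz, appears at 7.7 kHz.
75.5 kHz mod fs = 23.7 kHz.
23.7 kHz > fs/2 = 12.95 kHz, folds to fs − 23.7 kHz = 2.2 kHz.
79.9 kHz mod fs = 2.2 kHz.
2.2 kHz ≤ fs/2 = 12.95 kHz, appears at 2.2 kHz.
75.5 kHz and 79.9 kHz both map to 2.2 kHz.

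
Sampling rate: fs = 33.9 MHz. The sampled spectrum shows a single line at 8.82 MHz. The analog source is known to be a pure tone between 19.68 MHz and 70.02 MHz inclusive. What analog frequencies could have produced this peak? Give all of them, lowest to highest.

25.08 MHz, 42.72 MHz, 58.98 MHz

Frequencies that alias to 8.82 MHz are k·fs ± 8.82 MHz for integer k ≥ 0.
k=0: 8.82 MHz.
k=1: 25.08 MHz, 42.72 MHz.
k=2: 58.98 MHz, 76.62 MHz.
k=3: 92.88 MHz, 110.52 MHz.
Within [19.68 MHz, 70.02 MHz]: 25.08 MHz, 42.72 MHz, 58.98 MHz.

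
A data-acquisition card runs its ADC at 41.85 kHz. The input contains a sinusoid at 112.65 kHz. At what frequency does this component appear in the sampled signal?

112.65 kHz mod fs = 28.95 kHz.
28.95 kHz > fs/2 = 20.925 kHz, folds to fs − 28.95 kHz = 12.9 kHz.

12.9 kHz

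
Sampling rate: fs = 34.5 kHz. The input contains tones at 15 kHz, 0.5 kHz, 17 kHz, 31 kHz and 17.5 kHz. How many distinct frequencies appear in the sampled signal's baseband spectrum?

4

fs/2 = 17.25 kHz.
15 kHz ≤ fs/2 = 17.25 kHz, passes unchanged.
0.5 kHz ≤ fs/2 = 17.25 kHz, passes unchanged.
17 kHz ≤ fs/2 = 17.25 kHz, passes unchanged.
31 kHz > fs/2 = 17.25 kHz, folds to fs − 31 kHz = 3.5 kHz.
17.5 kHz > fs/2 = 17.25 kHz, folds to fs − 17.5 kHz = 17 kHz.
Distinct values: {0.5 kHz, 3.5 kHz, 15 kHz, 17 kHz} → 4.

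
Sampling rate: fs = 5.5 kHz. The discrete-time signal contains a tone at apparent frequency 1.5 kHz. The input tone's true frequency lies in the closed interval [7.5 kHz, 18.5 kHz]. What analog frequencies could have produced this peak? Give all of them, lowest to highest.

Frequencies that alias to 1.5 kHz are k·fs ± 1.5 kHz for integer k ≥ 0.
k=0: 1.5 kHz.
k=1: 4 kHz, 7 kHz.
k=2: 9.5 kHz, 12.5 kHz.
k=3: 15 kHz, 18 kHz.
k=4: 20.5 kHz, 23.5 kHz.
Within [7.5 kHz, 18.5 kHz]: 9.5 kHz, 12.5 kHz, 15 kHz, 18 kHz.

9.5 kHz, 12.5 kHz, 15 kHz, 18 kHz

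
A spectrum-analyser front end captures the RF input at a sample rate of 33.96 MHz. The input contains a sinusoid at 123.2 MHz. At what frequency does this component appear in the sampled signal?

12.64 MHz

123.2 MHz mod fs = 21.32 MHz.
21.32 MHz > fs/2 = 16.98 MHz, folds to fs − 21.32 MHz = 12.64 MHz.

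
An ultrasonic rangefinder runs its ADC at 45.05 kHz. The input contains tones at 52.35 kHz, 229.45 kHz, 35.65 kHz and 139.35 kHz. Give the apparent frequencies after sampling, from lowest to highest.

4.2 kHz, 7.3 kHz, 9.4 kHz

fs/2 = 22.525 kHz.
52.35 kHz mod fs = 7.3 kHz.
7.3 kHz ≤ fs/2 = 22.525 kHz, appears at 7.3 kHz.
229.45 kHz mod fs = 4.2 kHz.
4.2 kHz ≤ fs/2 = 22.525 kHz, appears at 4.2 kHz.
35.65 kHz > fs/2 = 22.525 kHz, folds to fs − 35.65 kHz = 9.4 kHz.
139.35 kHz mod fs = 4.2 kHz.
4.2 kHz ≤ fs/2 = 22.525 kHz, appears at 4.2 kHz.
Distinct values: {4.2 kHz, 7.3 kHz, 9.4 kHz}.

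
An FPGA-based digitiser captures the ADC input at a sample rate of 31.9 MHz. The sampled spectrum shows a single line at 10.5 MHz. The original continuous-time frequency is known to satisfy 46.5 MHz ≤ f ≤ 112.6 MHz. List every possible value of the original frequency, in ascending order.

53.3 MHz, 74.3 MHz, 85.2 MHz, 106.2 MHz

Frequencies that alias to 10.5 MHz are k·fs ± 10.5 MHz for integer k ≥ 0.
k=0: 10.5 MHz.
k=1: 21.4 MHz, 42.4 MHz.
k=2: 53.3 MHz, 74.3 MHz.
k=3: 85.2 MHz, 106.2 MHz.
k=4: 117.1 MHz, 138.1 MHz.
Within [46.5 MHz, 112.6 MHz]: 53.3 MHz, 74.3 MHz, 85.2 MHz, 106.2 MHz.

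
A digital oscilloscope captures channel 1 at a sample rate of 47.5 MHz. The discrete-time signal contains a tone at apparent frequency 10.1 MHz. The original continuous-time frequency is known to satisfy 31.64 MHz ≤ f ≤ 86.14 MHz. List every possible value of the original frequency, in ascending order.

Frequencies that alias to 10.1 MHz are k·fs ± 10.1 MHz for integer k ≥ 0.
k=0: 10.1 MHz.
k=1: 37.4 MHz, 57.6 MHz.
k=2: 84.9 MHz, 105.1 MHz.
k=3: 132.4 MHz, 152.6 MHz.
Within [31.64 MHz, 86.14 MHz]: 37.4 MHz, 57.6 MHz, 84.9 MHz.

37.4 MHz, 57.6 MHz, 84.9 MHz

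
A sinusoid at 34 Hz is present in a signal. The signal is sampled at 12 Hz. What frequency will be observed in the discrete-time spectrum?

2 Hz

34 Hz mod fs = 10 Hz.
10 Hz > fs/2 = 6 Hz, folds to fs − 10 Hz = 2 Hz.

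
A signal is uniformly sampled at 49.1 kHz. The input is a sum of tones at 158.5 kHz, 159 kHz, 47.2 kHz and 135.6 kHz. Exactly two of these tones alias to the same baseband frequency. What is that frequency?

fs/2 = 24.55 kHz.
158.5 kHz mod fs = 11.2 kHz.
11.2 kHz ≤ fs/2 = 24.55 kHz, appears at 11.2 kHz.
159 kHz mod fs = 11.7 kHz.
11.7 kHz ≤ fs/2 = 24.55 kHz, appears at 11.7 kHz.
47.2 kHz > fs/2 = 24.55 kHz, folds to fs − 47.2 kHz = 1.9 kHz.
135.6 kHz mod fs = 37.4 kHz.
37.4 kHz > fs/2 = 24.55 kHz, folds to fs − 37.4 kHz = 11.7 kHz.
135.6 kHz and 159 kHz both map to 11.7 kHz.

11.7 kHz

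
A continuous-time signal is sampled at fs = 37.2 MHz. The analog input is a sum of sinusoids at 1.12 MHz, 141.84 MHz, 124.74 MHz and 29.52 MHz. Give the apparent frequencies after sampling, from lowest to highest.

1.12 MHz, 6.96 MHz, 7.68 MHz, 13.14 MHz

fs/2 = 18.6 MHz.
1.12 MHz ≤ fs/2 = 18.6 MHz, passes unchanged.
141.84 MHz mod fs = 30.24 MHz.
30.24 MHz > fs/2 = 18.6 MHz, folds to fs − 30.24 MHz = 6.96 MHz.
124.74 MHz mod fs = 13.14 MHz.
13.14 MHz ≤ fs/2 = 18.6 MHz, appears at 13.14 MHz.
29.52 MHz > fs/2 = 18.6 MHz, folds to fs − 29.52 MHz = 7.68 MHz.
Distinct values: {1.12 MHz, 6.96 MHz, 7.68 MHz, 13.14 MHz}.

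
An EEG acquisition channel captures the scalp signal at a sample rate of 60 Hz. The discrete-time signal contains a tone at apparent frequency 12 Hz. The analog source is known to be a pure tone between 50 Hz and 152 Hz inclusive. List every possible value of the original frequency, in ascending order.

Frequencies that alias to 12 Hz are k·fs ± 12 Hz for integer k ≥ 0.
k=0: 12 Hz.
k=1: 48 Hz, 72 Hz.
k=2: 108 Hz, 132 Hz.
k=3: 168 Hz, 192 Hz.
Within [50 Hz, 152 Hz]: 72 Hz, 108 Hz, 132 Hz.

72 Hz, 108 Hz, 132 Hz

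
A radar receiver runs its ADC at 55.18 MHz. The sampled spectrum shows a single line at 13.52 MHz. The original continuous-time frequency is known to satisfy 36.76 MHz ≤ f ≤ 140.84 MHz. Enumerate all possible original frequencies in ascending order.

Frequencies that alias to 13.52 MHz are k·fs ± 13.52 MHz for integer k ≥ 0.
k=0: 13.52 MHz.
k=1: 41.66 MHz, 68.7 MHz.
k=2: 96.84 MHz, 123.88 MHz.
k=3: 152.02 MHz, 179.06 MHz.
Within [36.76 MHz, 140.84 MHz]: 41.66 MHz, 68.7 MHz, 96.84 MHz, 123.88 MHz.

41.66 MHz, 68.7 MHz, 96.84 MHz, 123.88 MHz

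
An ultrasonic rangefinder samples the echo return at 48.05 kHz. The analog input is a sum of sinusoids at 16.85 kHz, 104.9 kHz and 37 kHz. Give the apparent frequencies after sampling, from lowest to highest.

fs/2 = 24.025 kHz.
16.85 kHz ≤ fs/2 = 24.025 kHz, passes unchanged.
104.9 kHz mod fs = 8.8 kHz.
8.8 kHz ≤ fs/2 = 24.025 kHz, appears at 8.8 kHz.
37 kHz > fs/2 = 24.025 kHz, folds to fs − 37 kHz = 11.05 kHz.
Distinct values: {8.8 kHz, 11.05 kHz, 16.85 kHz}.

8.8 kHz, 11.05 kHz, 16.85 kHz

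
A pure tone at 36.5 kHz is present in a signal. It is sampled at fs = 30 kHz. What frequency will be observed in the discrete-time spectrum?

6.5 kHz

36.5 kHz mod fs = 6.5 kHz.
6.5 kHz ≤ fs/2 = 15 kHz, appears at 6.5 kHz.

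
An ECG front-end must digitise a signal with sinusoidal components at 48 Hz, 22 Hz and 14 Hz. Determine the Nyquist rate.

Highest-frequency component: 48 Hz.
Nyquist rate = 2 × 48 Hz = 96 Hz.

96 Hz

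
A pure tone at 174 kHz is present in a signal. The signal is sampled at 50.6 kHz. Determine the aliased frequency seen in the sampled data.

22.2 kHz

174 kHz mod fs = 22.2 kHz.
22.2 kHz ≤ fs/2 = 25.3 kHz, appears at 22.2 kHz.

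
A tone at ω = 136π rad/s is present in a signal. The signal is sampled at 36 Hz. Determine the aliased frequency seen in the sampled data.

ω = 136π rad/s → f = ω/(2π) = 68 Hz.
68 Hz mod fs = 32 Hz.
32 Hz > fs/2 = 18 Hz, folds to fs − 32 Hz = 4 Hz.

4 Hz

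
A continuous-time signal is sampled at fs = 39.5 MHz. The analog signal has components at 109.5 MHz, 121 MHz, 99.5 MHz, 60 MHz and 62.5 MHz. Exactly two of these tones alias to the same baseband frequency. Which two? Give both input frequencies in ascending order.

fs/2 = 19.75 MHz.
109.5 MHz mod fs = 30.5 MHz.
30.5 MHz > fs/2 = 19.75 MHz, folds to fs − 30.5 MHz = 9 MHz.
121 MHz mod fs = 2.5 MHz.
2.5 MHz ≤ fs/2 = 19.75 MHz, appears at 2.5 MHz.
99.5 MHz mod fs = 20.5 MHz.
20.5 MHz > fs/2 = 19.75 MHz, folds to fs − 20.5 MHz = 19 MHz.
60 MHz mod fs = 20.5 MHz.
20.5 MHz > fs/2 = 19.75 MHz, folds to fs − 20.5 MHz = 19 MHz.
62.5 MHz mod fs = 23 MHz.
23 MHz > fs/2 = 19.75 MHz, folds to fs − 23 MHz = 16.5 MHz.
60 MHz and 99.5 MHz both map to 19 MHz.

60 MHz, 99.5 MHz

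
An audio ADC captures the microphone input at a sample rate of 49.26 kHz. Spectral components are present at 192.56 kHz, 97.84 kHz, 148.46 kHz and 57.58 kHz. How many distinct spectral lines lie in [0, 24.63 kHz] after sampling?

3

fs/2 = 24.63 kHz.
192.56 kHz mod fs = 44.78 kHz.
44.78 kHz > fs/2 = 24.63 kHz, folds to fs − 44.78 kHz = 4.48 kHz.
97.84 kHz mod fs = 48.58 kHz.
48.58 kHz > fs/2 = 24.63 kHz, folds to fs − 48.58 kHz = 0.68 kHz.
148.46 kHz mod fs = 0.68 kHz.
0.68 kHz ≤ fs/2 = 24.63 kHz, appears at 0.68 kHz.
57.58 kHz mod fs = 8.32 kHz.
8.32 kHz ≤ fs/2 = 24.63 kHz, appears at 8.32 kHz.
Distinct values: {0.68 kHz, 4.48 kHz, 8.32 kHz} → 3.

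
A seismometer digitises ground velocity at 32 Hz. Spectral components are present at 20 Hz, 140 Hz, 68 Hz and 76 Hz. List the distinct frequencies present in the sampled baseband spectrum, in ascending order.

4 Hz, 12 Hz

fs/2 = 16 Hz.
20 Hz > fs/2 = 16 Hz, folds to fs − 20 Hz = 12 Hz.
140 Hz mod fs = 12 Hz.
12 Hz ≤ fs/2 = 16 Hz, appears at 12 Hz.
68 Hz mod fs = 4 Hz.
4 Hz ≤ fs/2 = 16 Hz, appears at 4 Hz.
76 Hz mod fs = 12 Hz.
12 Hz ≤ fs/2 = 16 Hz, appears at 12 Hz.
Distinct values: {4 Hz, 12 Hz}.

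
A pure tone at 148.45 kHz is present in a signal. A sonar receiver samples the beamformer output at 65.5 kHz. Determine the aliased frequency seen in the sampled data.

17.45 kHz

148.45 kHz mod fs = 17.45 kHz.
17.45 kHz ≤ fs/2 = 32.75 kHz, appears at 17.45 kHz.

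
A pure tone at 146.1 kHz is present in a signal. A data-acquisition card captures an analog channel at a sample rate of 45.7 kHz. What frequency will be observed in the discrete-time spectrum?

146.1 kHz mod fs = 9 kHz.
9 kHz ≤ fs/2 = 22.85 kHz, appears at 9 kHz.

9 kHz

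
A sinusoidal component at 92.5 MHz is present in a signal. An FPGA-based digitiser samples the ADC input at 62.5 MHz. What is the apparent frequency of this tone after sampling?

30 MHz

92.5 MHz mod fs = 30 MHz.
30 MHz ≤ fs/2 = 31.25 MHz, appears at 30 MHz.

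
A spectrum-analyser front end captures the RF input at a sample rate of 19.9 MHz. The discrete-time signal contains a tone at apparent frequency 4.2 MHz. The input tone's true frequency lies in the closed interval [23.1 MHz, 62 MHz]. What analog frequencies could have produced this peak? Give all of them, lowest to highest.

Frequencies that alias to 4.2 MHz are k·fs ± 4.2 MHz for integer k ≥ 0.
k=0: 4.2 MHz.
k=1: 15.7 MHz, 24.1 MHz.
k=2: 35.6 MHz, 44 MHz.
k=3: 55.5 MHz, 63.9 MHz.
k=4: 75.4 MHz, 83.8 MHz.
Within [23.1 MHz, 62 MHz]: 24.1 MHz, 35.6 MHz, 44 MHz, 55.5 MHz.

24.1 MHz, 35.6 MHz, 44 MHz, 55.5 MHz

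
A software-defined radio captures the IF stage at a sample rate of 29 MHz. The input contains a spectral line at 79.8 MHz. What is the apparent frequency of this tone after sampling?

7.2 MHz

79.8 MHz mod fs = 21.8 MHz.
21.8 MHz > fs/2 = 14.5 MHz, folds to fs − 21.8 MHz = 7.2 MHz.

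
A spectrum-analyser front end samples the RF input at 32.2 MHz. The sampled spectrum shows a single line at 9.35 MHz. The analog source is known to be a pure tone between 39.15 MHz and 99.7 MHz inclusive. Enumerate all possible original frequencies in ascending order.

41.55 MHz, 55.05 MHz, 73.75 MHz, 87.25 MHz

Frequencies that alias to 9.35 MHz are k·fs ± 9.35 MHz for integer k ≥ 0.
k=0: 9.35 MHz.
k=1: 22.85 MHz, 41.55 MHz.
k=2: 55.05 MHz, 73.75 MHz.
k=3: 87.25 MHz, 105.95 MHz.
k=4: 119.45 MHz, 138.15 MHz.
Within [39.15 MHz, 99.7 MHz]: 41.55 MHz, 55.05 MHz, 73.75 MHz, 87.25 MHz.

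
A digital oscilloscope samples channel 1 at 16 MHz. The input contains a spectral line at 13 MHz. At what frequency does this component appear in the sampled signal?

3 MHz

13 MHz > fs/2 = 8 MHz, folds to fs − 13 MHz = 3 MHz.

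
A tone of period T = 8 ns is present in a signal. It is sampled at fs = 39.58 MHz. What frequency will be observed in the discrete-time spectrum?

6.26 MHz

T = 8 ns → f = 1/T = 125 MHz.
125 MHz mod fs = 6.26 MHz.
6.26 MHz ≤ fs/2 = 19.79 MHz, appears at 6.26 MHz.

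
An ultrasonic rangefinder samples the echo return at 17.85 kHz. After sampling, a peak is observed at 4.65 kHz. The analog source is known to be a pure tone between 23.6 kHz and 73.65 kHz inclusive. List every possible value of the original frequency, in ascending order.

31.05 kHz, 40.35 kHz, 48.9 kHz, 58.2 kHz, 66.75 kHz

Frequencies that alias to 4.65 kHz are k·fs ± 4.65 kHz for integer k ≥ 0.
k=0: 4.65 kHz.
k=1: 13.2 kHz, 22.5 kHz.
k=2: 31.05 kHz, 40.35 kHz.
k=3: 48.9 kHz, 58.2 kHz.
k=4: 66.75 kHz, 76.05 kHz.
k=5: 84.6 kHz, 93.9 kHz.
Within [23.6 kHz, 73.65 kHz]: 31.05 kHz, 40.35 kHz, 48.9 kHz, 58.2 kHz, 66.75 kHz.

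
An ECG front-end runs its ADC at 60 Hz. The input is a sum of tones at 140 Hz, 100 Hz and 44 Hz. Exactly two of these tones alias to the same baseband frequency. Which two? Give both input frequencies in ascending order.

100 Hz, 140 Hz

fs/2 = 30 Hz.
140 Hz mod fs = 20 Hz.
20 Hz ≤ fs/2 = 30 Hz, appears at 20 Hz.
100 Hz mod fs = 40 Hz.
40 Hz > fs/2 = 30 Hz, folds to fs − 40 Hz = 20 Hz.
44 Hz > fs/2 = 30 Hz, folds to fs − 44 Hz = 16 Hz.
100 Hz and 140 Hz both map to 20 Hz.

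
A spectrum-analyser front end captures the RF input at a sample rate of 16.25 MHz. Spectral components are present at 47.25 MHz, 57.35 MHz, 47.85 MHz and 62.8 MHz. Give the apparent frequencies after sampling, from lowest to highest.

fs/2 = 8.125 MHz.
47.25 MHz mod fs = 14.75 MHz.
14.75 MHz > fs/2 = 8.125 MHz, folds to fs − 14.75 MHz = 1.5 MHz.
57.35 MHz mod fs = 8.6 MHz.
8.6 MHz > fs/2 = 8.125 MHz, folds to fs − 8.6 MHz = 7.65 MHz.
47.85 MHz mod fs = 15.35 MHz.
15.35 MHz > fs/2 = 8.125 MHz, folds to fs − 15.35 MHz = 0.9 MHz.
62.8 MHz mod fs = 14.05 MHz.
14.05 MHz > fs/2 = 8.125 MHz, folds to fs − 14.05 MHz = 2.2 MHz.
Distinct values: {0.9 MHz, 1.5 MHz, 2.2 MHz, 7.65 MHz}.

0.9 MHz, 1.5 MHz, 2.2 MHz, 7.65 MHz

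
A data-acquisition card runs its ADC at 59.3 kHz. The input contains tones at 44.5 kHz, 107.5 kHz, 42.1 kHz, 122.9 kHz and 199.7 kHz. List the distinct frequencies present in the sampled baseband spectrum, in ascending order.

4.3 kHz, 11.1 kHz, 14.8 kHz, 17.2 kHz, 21.8 kHz

fs/2 = 29.65 kHz.
44.5 kHz > fs/2 = 29.65 kHz, folds to fs − 44.5 kHz = 14.8 kHz.
107.5 kHz mod fs = 48.2 kHz.
48.2 kHz > fs/2 = 29.65 kHz, folds to fs − 48.2 kHz = 11.1 kHz.
42.1 kHz > fs/2 = 29.65 kHz, folds to fs − 42.1 kHz = 17.2 kHz.
122.9 kHz mod fs = 4.3 kHz.
4.3 kHz ≤ fs/2 = 29.65 kHz, appears at 4.3 kHz.
199.7 kHz mod fs = 21.8 kHz.
21.8 kHz ≤ fs/2 = 29.65 kHz, appears at 21.8 kHz.
Distinct values: {4.3 kHz, 11.1 kHz, 14.8 kHz, 17.2 kHz, 21.8 kHz}.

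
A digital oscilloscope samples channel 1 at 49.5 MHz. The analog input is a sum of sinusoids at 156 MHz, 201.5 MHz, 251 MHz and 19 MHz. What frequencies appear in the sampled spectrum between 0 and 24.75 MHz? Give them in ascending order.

3.5 MHz, 7.5 MHz, 19 MHz

fs/2 = 24.75 MHz.
156 MHz mod fs = 7.5 MHz.
7.5 MHz ≤ fs/2 = 24.75 MHz, appears at 7.5 MHz.
201.5 MHz mod fs = 3.5 MHz.
3.5 MHz ≤ fs/2 = 24.75 MHz, appears at 3.5 MHz.
251 MHz mod fs = 3.5 MHz.
3.5 MHz ≤ fs/2 = 24.75 MHz, appears at 3.5 MHz.
19 MHz ≤ fs/2 = 24.75 MHz, passes unchanged.
Distinct values: {3.5 MHz, 7.5 MHz, 19 MHz}.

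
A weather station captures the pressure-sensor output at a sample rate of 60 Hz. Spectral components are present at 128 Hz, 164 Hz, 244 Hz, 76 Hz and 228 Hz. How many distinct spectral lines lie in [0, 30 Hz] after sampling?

4

fs/2 = 30 Hz.
128 Hz mod fs = 8 Hz.
8 Hz ≤ fs/2 = 30 Hz, appears at 8 Hz.
164 Hz mod fs = 44 Hz.
44 Hz > fs/2 = 30 Hz, folds to fs − 44 Hz = 16 Hz.
244 Hz mod fs = 4 Hz.
4 Hz ≤ fs/2 = 30 Hz, appears at 4 Hz.
76 Hz mod fs = 16 Hz.
16 Hz ≤ fs/2 = 30 Hz, appears at 16 Hz.
228 Hz mod fs = 48 Hz.
48 Hz > fs/2 = 30 Hz, folds to fs − 48 Hz = 12 Hz.
Distinct values: {4 Hz, 8 Hz, 12 Hz, 16 Hz} → 4.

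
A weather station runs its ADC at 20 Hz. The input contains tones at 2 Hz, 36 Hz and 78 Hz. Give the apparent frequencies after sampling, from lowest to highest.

fs/2 = 10 Hz.
2 Hz ≤ fs/2 = 10 Hz, passes unchanged.
36 Hz mod fs = 16 Hz.
16 Hz > fs/2 = 10 Hz, folds to fs − 16 Hz = 4 Hz.
78 Hz mod fs = 18 Hz.
18 Hz > fs/2 = 10 Hz, folds to fs − 18 Hz = 2 Hz.
Distinct values: {2 Hz, 4 Hz}.

2 Hz, 4 Hz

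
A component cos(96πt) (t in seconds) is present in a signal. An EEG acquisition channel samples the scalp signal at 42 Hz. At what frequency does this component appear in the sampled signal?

ω = 96π rad/s → f = ω/(2π) = 48 Hz.
48 Hz mod fs = 6 Hz.
6 Hz ≤ fs/2 = 21 Hz, appears at 6 Hz.

6 Hz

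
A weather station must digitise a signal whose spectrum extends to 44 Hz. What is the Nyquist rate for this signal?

88 Hz

Nyquist rate = 2 × 44 Hz = 88 Hz.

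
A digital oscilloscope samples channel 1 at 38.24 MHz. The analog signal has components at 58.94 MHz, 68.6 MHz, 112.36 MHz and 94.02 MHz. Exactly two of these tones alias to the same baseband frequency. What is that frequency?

fs/2 = 19.12 MHz.
58.94 MHz mod fs = 20.7 MHz.
20.7 MHz > fs/2 = 19.12 MHz, folds to fs − 20.7 MHz = 17.54 MHz.
68.6 MHz mod fs = 30.36 MHz.
30.36 MHz > fs/2 = 19.12 MHz, folds to fs − 30.36 MHz = 7.88 MHz.
112.36 MHz mod fs = 35.88 MHz.
35.88 MHz > fs/2 = 19.12 MHz, folds to fs − 35.88 MHz = 2.36 MHz.
94.02 MHz mod fs = 17.54 MHz.
17.54 MHz ≤ fs/2 = 19.12 MHz, appears at 17.54 MHz.
58.94 MHz and 94.02 MHz both map to 17.54 MHz.

17.54 MHz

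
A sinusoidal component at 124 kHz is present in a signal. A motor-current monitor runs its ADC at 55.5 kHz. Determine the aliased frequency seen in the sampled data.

13 kHz

124 kHz mod fs = 13 kHz.
13 kHz ≤ fs/2 = 27.75 kHz, appears at 13 kHz.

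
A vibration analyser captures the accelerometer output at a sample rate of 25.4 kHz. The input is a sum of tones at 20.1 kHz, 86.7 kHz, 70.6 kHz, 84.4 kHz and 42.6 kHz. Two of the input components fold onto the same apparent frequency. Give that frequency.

fs/2 = 12.7 kHz.
20.1 kHz > fs/2 = 12.7 kHz, folds to fs − 20.1 kHz = 5.3 kHz.
86.7 kHz mod fs = 10.5 kHz.
10.5 kHz ≤ fs/2 = 12.7 kHz, appears at 10.5 kHz.
70.6 kHz mod fs = 19.8 kHz.
19.8 kHz > fs/2 = 12.7 kHz, folds to fs − 19.8 kHz = 5.6 kHz.
84.4 kHz mod fs = 8.2 kHz.
8.2 kHz ≤ fs/2 = 12.7 kHz, appears at 8.2 kHz.
42.6 kHz mod fs = 17.2 kHz.
17.2 kHz > fs/2 = 12.7 kHz, folds to fs − 17.2 kHz = 8.2 kHz.
42.6 kHz and 84.4 kHz both map to 8.2 kHz.

8.2 kHz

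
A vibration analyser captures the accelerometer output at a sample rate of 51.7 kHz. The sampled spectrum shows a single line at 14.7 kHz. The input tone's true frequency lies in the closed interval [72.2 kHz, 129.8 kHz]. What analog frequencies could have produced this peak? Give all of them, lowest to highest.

88.7 kHz, 118.1 kHz

Frequencies that alias to 14.7 kHz are k·fs ± 14.7 kHz for integer k ≥ 0.
k=0: 14.7 kHz.
k=1: 37 kHz, 66.4 kHz.
k=2: 88.7 kHz, 118.1 kHz.
k=3: 140.4 kHz, 169.8 kHz.
Within [72.2 kHz, 129.8 kHz]: 88.7 kHz, 118.1 kHz.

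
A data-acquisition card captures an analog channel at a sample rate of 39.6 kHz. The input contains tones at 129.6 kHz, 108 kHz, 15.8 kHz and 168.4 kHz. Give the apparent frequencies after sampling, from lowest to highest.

fs/2 = 19.8 kHz.
129.6 kHz mod fs = 10.8 kHz.
10.8 kHz ≤ fs/2 = 19.8 kHz, appears at 10.8 kHz.
108 kHz mod fs = 28.8 kHz.
28.8 kHz > fs/2 = 19.8 kHz, folds to fs − 28.8 kHz = 10.8 kHz.
15.8 kHz ≤ fs/2 = 19.8 kHz, passes unchanged.
168.4 kHz mod fs = 10 kHz.
10 kHz ≤ fs/2 = 19.8 kHz, appears at 10 kHz.
Distinct values: {10 kHz, 10.8 kHz, 15.8 kHz}.

10 kHz, 10.8 kHz, 15.8 kHz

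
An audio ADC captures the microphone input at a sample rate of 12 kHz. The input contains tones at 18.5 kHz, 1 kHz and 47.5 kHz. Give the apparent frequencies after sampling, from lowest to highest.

0.5 kHz, 1 kHz, 5.5 kHz

fs/2 = 6 kHz.
18.5 kHz mod fs = 6.5 kHz.
6.5 kHz > fs/2 = 6 kHz, folds to fs − 6.5 kHz = 5.5 kHz.
1 kHz ≤ fs/2 = 6 kHz, passes unchanged.
47.5 kHz mod fs = 11.5 kHz.
11.5 kHz > fs/2 = 6 kHz, folds to fs − 11.5 kHz = 0.5 kHz.
Distinct values: {0.5 kHz, 1 kHz, 5.5 kHz}.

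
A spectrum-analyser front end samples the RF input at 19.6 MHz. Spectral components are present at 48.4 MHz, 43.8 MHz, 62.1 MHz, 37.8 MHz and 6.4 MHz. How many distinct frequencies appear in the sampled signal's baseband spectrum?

5

fs/2 = 9.8 MHz.
48.4 MHz mod fs = 9.2 MHz.
9.2 MHz ≤ fs/2 = 9.8 MHz, appears at 9.2 MHz.
43.8 MHz mod fs = 4.6 MHz.
4.6 MHz ≤ fs/2 = 9.8 MHz, appears at 4.6 MHz.
62.1 MHz mod fs = 3.3 MHz.
3.3 MHz ≤ fs/2 = 9.8 MHz, appears at 3.3 MHz.
37.8 MHz mod fs = 18.2 MHz.
18.2 MHz > fs/2 = 9.8 MHz, folds to fs − 18.2 MHz = 1.4 MHz.
6.4 MHz ≤ fs/2 = 9.8 MHz, passes unchanged.
Distinct values: {1.4 MHz, 3.3 MHz, 4.6 MHz, 6.4 MHz, 9.2 MHz} → 5.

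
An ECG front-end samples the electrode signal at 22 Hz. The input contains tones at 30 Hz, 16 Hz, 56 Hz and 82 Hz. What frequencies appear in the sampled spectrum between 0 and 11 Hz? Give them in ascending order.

fs/2 = 11 Hz.
30 Hz mod fs = 8 Hz.
8 Hz ≤ fs/2 = 11 Hz, appears at 8 Hz.
16 Hz > fs/2 = 11 Hz, folds to fs − 16 Hz = 6 Hz.
56 Hz mod fs = 12 Hz.
12 Hz > fs/2 = 11 Hz, folds to fs − 12 Hz = 10 Hz.
82 Hz mod fs = 16 Hz.
16 Hz > fs/2 = 11 Hz, folds to fs − 16 Hz = 6 Hz.
Distinct values: {6 Hz, 8 Hz, 10 Hz}.

6 Hz, 8 Hz, 10 Hz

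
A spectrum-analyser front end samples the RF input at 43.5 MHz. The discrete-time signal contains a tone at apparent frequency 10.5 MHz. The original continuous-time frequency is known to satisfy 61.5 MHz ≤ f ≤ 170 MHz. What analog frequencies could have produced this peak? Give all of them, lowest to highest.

76.5 MHz, 97.5 MHz, 120 MHz, 141 MHz, 163.5 MHz

Frequencies that alias to 10.5 MHz are k·fs ± 10.5 MHz for integer k ≥ 0.
k=0: 10.5 MHz.
k=1: 33 MHz, 54 MHz.
k=2: 76.5 MHz, 97.5 MHz.
k=3: 120 MHz, 141 MHz.
k=4: 163.5 MHz, 184.5 MHz.
k=5: 207 MHz, 228 MHz.
Within [61.5 MHz, 170 MHz]: 76.5 MHz, 97.5 MHz, 120 MHz, 141 MHz, 163.5 MHz.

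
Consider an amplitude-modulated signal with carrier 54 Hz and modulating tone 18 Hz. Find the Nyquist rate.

AM sidebands sit at fc ± fm = 36 Hz and 72 Hz.
Highest-frequency component: 72 Hz.
Nyquist rate = 2 × 72 Hz = 144 Hz.

144 Hz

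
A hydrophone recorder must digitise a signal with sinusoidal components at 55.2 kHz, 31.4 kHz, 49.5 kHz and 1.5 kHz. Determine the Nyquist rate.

Highest-frequency component: 55.2 kHz.
Nyquist rate = 2 × 55.2 kHz = 110.4 kHz.

110.4 kHz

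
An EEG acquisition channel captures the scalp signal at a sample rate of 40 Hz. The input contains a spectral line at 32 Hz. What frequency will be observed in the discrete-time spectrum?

32 Hz > fs/2 = 20 Hz, folds to fs − 32 Hz = 8 Hz.

8 Hz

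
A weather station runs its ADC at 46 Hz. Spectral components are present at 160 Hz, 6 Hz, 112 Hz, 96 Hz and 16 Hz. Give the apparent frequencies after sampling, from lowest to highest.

fs/2 = 23 Hz.
160 Hz mod fs = 22 Hz.
22 Hz ≤ fs/2 = 23 Hz, appears at 22 Hz.
6 Hz ≤ fs/2 = 23 Hz, passes unchanged.
112 Hz mod fs = 20 Hz.
20 Hz ≤ fs/2 = 23 Hz, appears at 20 Hz.
96 Hz mod fs = 4 Hz.
4 Hz ≤ fs/2 = 23 Hz, appears at 4 Hz.
16 Hz ≤ fs/2 = 23 Hz, passes unchanged.
Distinct values: {4 Hz, 6 Hz, 16 Hz, 20 Hz, 22 Hz}.

4 Hz, 6 Hz, 16 Hz, 20 Hz, 22 Hz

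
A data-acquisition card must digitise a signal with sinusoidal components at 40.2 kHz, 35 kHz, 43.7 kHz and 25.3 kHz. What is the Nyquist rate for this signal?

87.4 kHz

Highest-frequency component: 43.7 kHz.
Nyquist rate = 2 × 43.7 kHz = 87.4 kHz.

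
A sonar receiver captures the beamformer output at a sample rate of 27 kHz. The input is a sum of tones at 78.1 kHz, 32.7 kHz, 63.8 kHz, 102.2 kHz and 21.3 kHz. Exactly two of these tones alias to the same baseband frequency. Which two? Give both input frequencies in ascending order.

fs/2 = 13.5 kHz.
78.1 kHz mod fs = 24.1 kHz.
24.1 kHz > fs/2 = 13.5 kHz, folds to fs − 24.1 kHz = 2.9 kHz.
32.7 kHz mod fs = 5.7 kHz.
5.7 kHz ≤ fs/2 = 13.5 kHz, appears at 5.7 kHz.
63.8 kHz mod fs = 9.8 kHz.
9.8 kHz ≤ fs/2 = 13.5 kHz, appears at 9.8 kHz.
102.2 kHz mod fs = 21.2 kHz.
21.2 kHz > fs/2 = 13.5 kHz, folds to fs − 21.2 kHz = 5.8 kHz.
21.3 kHz > fs/2 = 13.5 kHz, folds to fs − 21.3 kHz = 5.7 kHz.
21.3 kHz and 32.7 kHz both map to 5.7 kHz.

21.3 kHz, 32.7 kHz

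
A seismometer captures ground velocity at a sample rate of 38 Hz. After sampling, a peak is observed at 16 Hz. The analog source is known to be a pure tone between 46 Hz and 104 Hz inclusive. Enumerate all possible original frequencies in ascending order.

Frequencies that alias to 16 Hz are k·fs ± 16 Hz for integer k ≥ 0.
k=0: 16 Hz.
k=1: 22 Hz, 54 Hz.
k=2: 60 Hz, 92 Hz.
k=3: 98 Hz, 130 Hz.
k=4: 136 Hz, 168 Hz.
Within [46 Hz, 104 Hz]: 54 Hz, 60 Hz, 92 Hz, 98 Hz.

54 Hz, 60 Hz, 92 Hz, 98 Hz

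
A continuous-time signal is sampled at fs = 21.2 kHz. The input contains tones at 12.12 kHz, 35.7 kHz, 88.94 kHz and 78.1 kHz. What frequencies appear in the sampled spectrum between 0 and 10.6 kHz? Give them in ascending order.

4.14 kHz, 6.7 kHz, 9.08 kHz

fs/2 = 10.6 kHz.
12.12 kHz > fs/2 = 10.6 kHz, folds to fs − 12.12 kHz = 9.08 kHz.
35.7 kHz mod fs = 14.5 kHz.
14.5 kHz > fs/2 = 10.6 kHz, folds to fs − 14.5 kHz = 6.7 kHz.
88.94 kHz mod fs = 4.14 kHz.
4.14 kHz ≤ fs/2 = 10.6 kHz, appears at 4.14 kHz.
78.1 kHz mod fs = 14.5 kHz.
14.5 kHz > fs/2 = 10.6 kHz, folds to fs − 14.5 kHz = 6.7 kHz.
Distinct values: {4.14 kHz, 6.7 kHz, 9.08 kHz}.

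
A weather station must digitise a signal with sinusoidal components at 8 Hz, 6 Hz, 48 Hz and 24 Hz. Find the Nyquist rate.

Highest-frequency component: 48 Hz.
Nyquist rate = 2 × 48 Hz = 96 Hz.

96 Hz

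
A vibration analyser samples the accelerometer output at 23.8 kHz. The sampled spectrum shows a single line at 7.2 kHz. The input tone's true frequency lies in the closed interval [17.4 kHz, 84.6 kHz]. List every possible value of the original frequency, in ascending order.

31 kHz, 40.4 kHz, 54.8 kHz, 64.2 kHz, 78.6 kHz

Frequencies that alias to 7.2 kHz are k·fs ± 7.2 kHz for integer k ≥ 0.
k=0: 7.2 kHz.
k=1: 16.6 kHz, 31 kHz.
k=2: 40.4 kHz, 54.8 kHz.
k=3: 64.2 kHz, 78.6 kHz.
k=4: 88 kHz, 102.4 kHz.
Within [17.4 kHz, 84.6 kHz]: 31 kHz, 40.4 kHz, 54.8 kHz, 64.2 kHz, 78.6 kHz.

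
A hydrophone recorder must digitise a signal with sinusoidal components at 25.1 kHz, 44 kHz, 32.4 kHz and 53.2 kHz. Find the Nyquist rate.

Highest-frequency component: 53.2 kHz.
Nyquist rate = 2 × 53.2 kHz = 106.4 kHz.

106.4 kHz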